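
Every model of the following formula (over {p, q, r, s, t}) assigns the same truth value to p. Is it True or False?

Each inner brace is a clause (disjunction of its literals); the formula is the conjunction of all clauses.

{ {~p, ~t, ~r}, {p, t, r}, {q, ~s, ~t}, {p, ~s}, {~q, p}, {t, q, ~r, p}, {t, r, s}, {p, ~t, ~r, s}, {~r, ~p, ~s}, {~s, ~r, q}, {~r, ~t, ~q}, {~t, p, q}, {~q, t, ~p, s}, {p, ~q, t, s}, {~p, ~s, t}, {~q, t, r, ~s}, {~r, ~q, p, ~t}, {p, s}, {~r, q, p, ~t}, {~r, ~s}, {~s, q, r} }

Suppose p = 0.
From the singleton clause (~s), s = 0.
Now (s) is unsatisfied and unit — conflict.
So every satisfying assignment has p = True.

True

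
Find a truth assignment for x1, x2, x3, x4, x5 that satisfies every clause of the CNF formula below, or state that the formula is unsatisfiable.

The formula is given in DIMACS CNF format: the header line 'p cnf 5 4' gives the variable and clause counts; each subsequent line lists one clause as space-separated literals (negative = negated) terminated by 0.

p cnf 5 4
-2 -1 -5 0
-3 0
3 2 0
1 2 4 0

x1 ↦ False; x2 ↦ True; x3 ↦ False; x4 ↦ False; x5 ↦ False

From the singleton clause (¬x3), x3 = False.
From the singleton clause (x2), x2 = True.
Suppose x1 = False.
All clauses hold; x4, x5 can take either value.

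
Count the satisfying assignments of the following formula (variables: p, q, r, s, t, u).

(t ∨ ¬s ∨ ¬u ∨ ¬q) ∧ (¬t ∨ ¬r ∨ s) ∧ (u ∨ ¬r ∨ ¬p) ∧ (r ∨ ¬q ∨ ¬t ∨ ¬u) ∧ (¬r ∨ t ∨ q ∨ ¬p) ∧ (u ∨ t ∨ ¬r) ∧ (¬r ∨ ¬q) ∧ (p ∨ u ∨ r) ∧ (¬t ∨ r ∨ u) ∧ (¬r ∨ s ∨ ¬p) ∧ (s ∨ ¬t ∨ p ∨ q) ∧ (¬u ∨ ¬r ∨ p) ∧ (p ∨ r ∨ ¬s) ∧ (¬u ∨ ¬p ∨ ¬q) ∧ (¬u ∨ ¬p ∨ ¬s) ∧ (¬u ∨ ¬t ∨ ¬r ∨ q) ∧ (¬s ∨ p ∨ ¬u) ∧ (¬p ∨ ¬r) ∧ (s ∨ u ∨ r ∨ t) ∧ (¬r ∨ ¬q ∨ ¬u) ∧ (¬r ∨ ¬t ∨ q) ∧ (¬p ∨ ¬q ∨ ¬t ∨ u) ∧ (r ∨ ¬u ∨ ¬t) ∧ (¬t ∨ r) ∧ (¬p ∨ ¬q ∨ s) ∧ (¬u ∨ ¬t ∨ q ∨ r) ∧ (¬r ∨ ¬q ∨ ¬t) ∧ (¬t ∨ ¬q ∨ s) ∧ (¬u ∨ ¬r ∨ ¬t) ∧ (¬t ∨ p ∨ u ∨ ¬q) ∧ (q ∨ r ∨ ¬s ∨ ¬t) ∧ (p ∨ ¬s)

There are 2^6 = 64 truth assignments over (p, q, r, s, t, u).
Split on t. With t = True, the clauses containing t are satisfied and ¬t drops from the rest; 0 of the 2^5 = 32 assignments to the other variables satisfy what remains.
With t = False, by the same count on the reduced clause set, 5 assignments work.
(One model: p=F, q=F, r=F, s=F, t=F, u=T.)
Total: 0 + 5 = 5.

5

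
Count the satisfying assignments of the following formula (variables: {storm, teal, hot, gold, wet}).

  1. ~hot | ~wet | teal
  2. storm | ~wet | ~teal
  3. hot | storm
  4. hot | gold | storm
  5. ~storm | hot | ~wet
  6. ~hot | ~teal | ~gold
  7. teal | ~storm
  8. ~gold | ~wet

7

There are 2^5 = 32 truth assignments over (storm, teal, hot, gold, wet).
Split on gold. With gold = 1, the clauses containing gold are satisfied and ~gold drops from the rest; 2 of the 2^4 = 16 assignments to the other variables satisfy what remains.
With gold = 0, by the same count on the reduced clause set, 5 assignments work.
Total: 2 + 5 = 7.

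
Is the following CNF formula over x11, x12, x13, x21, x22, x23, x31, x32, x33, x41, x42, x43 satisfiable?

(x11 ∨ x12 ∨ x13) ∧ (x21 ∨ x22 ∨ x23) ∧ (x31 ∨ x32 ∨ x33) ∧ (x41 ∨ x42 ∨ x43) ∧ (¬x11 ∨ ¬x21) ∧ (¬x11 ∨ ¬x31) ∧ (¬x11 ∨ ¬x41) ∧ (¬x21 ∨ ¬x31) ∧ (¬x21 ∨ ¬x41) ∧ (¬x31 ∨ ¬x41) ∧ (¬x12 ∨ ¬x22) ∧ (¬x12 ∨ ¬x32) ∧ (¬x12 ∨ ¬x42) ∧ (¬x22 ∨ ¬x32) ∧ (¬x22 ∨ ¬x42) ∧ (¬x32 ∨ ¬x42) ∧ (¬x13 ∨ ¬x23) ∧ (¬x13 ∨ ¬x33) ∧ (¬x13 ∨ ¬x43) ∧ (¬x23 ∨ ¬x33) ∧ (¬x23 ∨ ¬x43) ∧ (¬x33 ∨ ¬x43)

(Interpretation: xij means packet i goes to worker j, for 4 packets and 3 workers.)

Suppose x11 = False.
Suppose x12 = True.
Unit clause (¬x22) forces x22 = False.
Unit clause (¬x32) forces x32 = False.
Unit clause (¬x42) forces x42 = False.
Suppose x21 = True.
Unit clause (¬x31) forces x31 = False.
Unit clause (x33) forces x33 = True.
Unit clause (¬x41) forces x41 = False.
Unit clause (x43) forces x43 = True.
That conflicts with the unit clause (¬x43).
That branch fails; take x21 = False instead.
Unit clause (x23) forces x23 = True.
Unit clause (¬x13) forces x13 = False.
Unit clause (¬x33) forces x33 = False.
Unit clause (x31) forces x31 = True.
Unit clause (¬x41) forces x41 = False.
Unit clause (x43) forces x43 = True.
That conflicts with the unit clause (¬x43).
Neither x21 = True nor x21 = False works.
That branch fails; take x12 = False instead.
Unit clause (x13) forces x13 = True.
Unit clause (¬x23) forces x23 = False.
Unit clause (¬x33) forces x33 = False.
Unit clause (¬x43) forces x43 = False.
Suppose x21 = True.
Unit clause (¬x31) forces x31 = False.
Unit clause (x32) forces x32 = True.
Unit clause (¬x41) forces x41 = False.
Unit clause (x42) forces x42 = True.
That conflicts with the unit clause (¬x42).
That branch fails; take x21 = False instead.
Unit clause (x22) forces x22 = True.
Unit clause (¬x32) forces x32 = False.
Unit clause (x31) forces x31 = True.
Unit clause (¬x41) forces x41 = False.
Unit clause (x42) forces x42 = True.
That conflicts with the unit clause (¬x42).
Neither x21 = True nor x21 = False works.
Neither x12 = True nor x12 = False works.
That branch fails; take x11 = True instead.
Unit clause (¬x21) forces x21 = False.
Unit clause (¬x31) forces x31 = False.
Unit clause (¬x41) forces x41 = False.
Suppose x22 = True.
Unit clause (¬x12) forces x12 = False.
Unit clause (¬x32) forces x32 = False.
Unit clause (x33) forces x33 = True.
Unit clause (¬x42) forces x42 = False.
Unit clause (x43) forces x43 = True.
That conflicts with the unit clause (¬x43).
That branch fails; take x22 = False instead.
Unit clause (x23) forces x23 = True.
Unit clause (¬x13) forces x13 = False.
Unit clause (¬x33) forces x33 = False.
Unit clause (x32) forces x32 = True.
Unit clause (¬x12) forces x12 = False.
Unit clause (¬x42) forces x42 = False.
Unit clause (x43) forces x43 = True.
That conflicts with the unit clause (¬x43).
Neither x22 = True nor x22 = False works.
Neither x11 = True nor x11 = False works.
No assignment satisfies every clause.

No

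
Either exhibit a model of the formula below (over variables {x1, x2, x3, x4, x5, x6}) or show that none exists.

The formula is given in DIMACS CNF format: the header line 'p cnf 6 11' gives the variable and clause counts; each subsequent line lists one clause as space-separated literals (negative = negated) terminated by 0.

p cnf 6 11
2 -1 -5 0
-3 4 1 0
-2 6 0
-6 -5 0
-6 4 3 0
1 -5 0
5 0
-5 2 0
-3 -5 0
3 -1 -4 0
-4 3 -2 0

From the singleton clause (x5), x5 = True.
From the singleton clause (¬x6), x6 = False.
From the singleton clause (¬x2), x2 = False.
But (x2) is also a unit clause — contradiction.

UNSATISFIABLE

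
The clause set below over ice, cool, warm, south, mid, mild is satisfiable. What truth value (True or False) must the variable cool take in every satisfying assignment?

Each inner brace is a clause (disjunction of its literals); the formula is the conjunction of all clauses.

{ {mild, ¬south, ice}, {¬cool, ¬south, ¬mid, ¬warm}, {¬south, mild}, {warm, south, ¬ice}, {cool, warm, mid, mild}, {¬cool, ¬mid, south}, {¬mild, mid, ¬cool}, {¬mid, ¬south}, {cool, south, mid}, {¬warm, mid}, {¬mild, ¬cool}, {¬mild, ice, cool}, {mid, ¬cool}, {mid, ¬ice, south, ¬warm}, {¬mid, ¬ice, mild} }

False

Suppose cool = True.
The clause (¬mild) is unit, so mild = False.
The clause (¬south) is unit, so south = False.
The clause (¬mid) is unit, so mid = False.
But (mid) is also a unit clause — contradiction.
So every satisfying assignment has cool = False.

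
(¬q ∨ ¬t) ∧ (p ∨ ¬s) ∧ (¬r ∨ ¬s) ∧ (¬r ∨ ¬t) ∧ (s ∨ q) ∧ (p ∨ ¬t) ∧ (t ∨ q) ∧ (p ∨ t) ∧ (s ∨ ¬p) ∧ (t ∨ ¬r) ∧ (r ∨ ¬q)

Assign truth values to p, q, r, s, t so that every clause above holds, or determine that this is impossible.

Suppose q = False.
Unit clause (s) forces s = True.
Unit clause (p) forces p = True.
Unit clause (¬r) forces r = False.
Unit clause (t) forces t = True.
This assignment satisfies each clause.

p ↦ True,  q ↦ False,  r ↦ False,  s ↦ True,  t ↦ True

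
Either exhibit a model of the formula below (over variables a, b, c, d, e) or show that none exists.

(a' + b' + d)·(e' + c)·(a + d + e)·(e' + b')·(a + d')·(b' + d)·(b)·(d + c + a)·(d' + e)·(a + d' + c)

UNSATISFIABLE

From the singleton clause (b), b = 1.
From the singleton clause (e'), e = 0.
From the singleton clause (d), d = 1.
But (d') is also a unit clause — contradiction.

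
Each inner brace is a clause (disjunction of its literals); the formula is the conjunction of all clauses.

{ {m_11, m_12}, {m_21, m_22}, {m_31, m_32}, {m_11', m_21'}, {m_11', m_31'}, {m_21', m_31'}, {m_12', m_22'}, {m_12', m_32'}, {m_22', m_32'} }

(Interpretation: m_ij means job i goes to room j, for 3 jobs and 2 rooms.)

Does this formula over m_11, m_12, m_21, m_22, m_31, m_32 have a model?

Try m_11 = 1.
Unit clause (m_21') forces m_21 = 0.
Unit clause (m_22) forces m_22 = 1.
Unit clause (m_31') forces m_31 = 0.
Unit clause (m_32) forces m_32 = 1.
That conflicts with the unit clause (m_32').
So m_11 must be the other value — set m_11 = 0.
Unit clause (m_12) forces m_12 = 1.
Unit clause (m_22') forces m_22 = 0.
Unit clause (m_21) forces m_21 = 1.
Unit clause (m_31') forces m_31 = 0.
Unit clause (m_32) forces m_32 = 1.
That conflicts with the unit clause (m_32').
Both values of m_11 lead to a conflict.
No assignment satisfies every clause.

Unsatisfiable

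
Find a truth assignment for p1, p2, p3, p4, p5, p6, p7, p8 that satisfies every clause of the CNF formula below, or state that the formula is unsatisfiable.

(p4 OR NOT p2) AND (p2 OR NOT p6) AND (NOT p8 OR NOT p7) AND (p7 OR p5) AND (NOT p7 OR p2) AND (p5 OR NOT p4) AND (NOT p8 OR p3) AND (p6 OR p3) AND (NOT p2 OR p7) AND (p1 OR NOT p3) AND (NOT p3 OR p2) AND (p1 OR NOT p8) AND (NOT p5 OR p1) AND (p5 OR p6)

Branch on p4: set p4 = true.
(p5) alone gives p5 = true.
(p1) alone gives p1 = true.
Branch on p2: set p2 = true.
(p7) alone gives p7 = true.
(NOT p8) alone gives p8 = false.
Branch on p6: set p6 = false.
(p3) alone gives p3 = true.
Every clause now holds.

p1: true; p2: true; p3: true; p4: true; p5: true; p6: false; p7: true; p8: false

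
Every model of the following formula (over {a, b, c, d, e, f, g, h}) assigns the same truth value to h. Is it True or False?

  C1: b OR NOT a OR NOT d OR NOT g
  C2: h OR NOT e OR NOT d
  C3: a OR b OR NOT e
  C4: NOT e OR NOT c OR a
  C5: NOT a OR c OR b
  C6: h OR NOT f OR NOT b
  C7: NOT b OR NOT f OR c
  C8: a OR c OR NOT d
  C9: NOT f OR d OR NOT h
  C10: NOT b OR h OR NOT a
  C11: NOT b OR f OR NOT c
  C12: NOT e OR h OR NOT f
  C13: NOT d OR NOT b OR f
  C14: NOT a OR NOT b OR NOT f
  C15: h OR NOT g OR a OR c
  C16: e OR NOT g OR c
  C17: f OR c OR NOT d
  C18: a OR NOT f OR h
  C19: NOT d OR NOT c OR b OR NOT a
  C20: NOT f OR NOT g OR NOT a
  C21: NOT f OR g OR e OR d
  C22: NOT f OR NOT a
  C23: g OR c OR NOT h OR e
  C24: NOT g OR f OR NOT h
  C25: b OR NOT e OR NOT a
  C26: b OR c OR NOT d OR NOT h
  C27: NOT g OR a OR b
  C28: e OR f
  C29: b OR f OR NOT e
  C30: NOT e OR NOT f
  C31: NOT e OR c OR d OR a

Suppose h = false.
Case e = false:
Unit clause (f) forces f = true.
Unit clause (NOT b) forces b = false.
Unit clause (a) forces a = true.
Now (NOT a) is unsatisfied and unit — conflict.
Undo e and try e = true.
Unit clause (NOT d) forces d = false.
Unit clause (NOT f) forces f = false.
Unit clause (b) forces b = true.
Unit clause (NOT a) forces a = false.
Unit clause (NOT c) forces c = false.
Now (c) is unsatisfied and unit — conflict.
Both values of e lead to a conflict.
So every satisfying assignment has h = True.

True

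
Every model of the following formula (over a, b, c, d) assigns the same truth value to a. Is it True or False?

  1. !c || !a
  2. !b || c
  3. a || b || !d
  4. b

False

Suppose a = true.
The clause (!c) is unit, so c = false.
The clause (!b) is unit, so b = false.
That conflicts with the unit clause (b).
So every satisfying assignment has a = False.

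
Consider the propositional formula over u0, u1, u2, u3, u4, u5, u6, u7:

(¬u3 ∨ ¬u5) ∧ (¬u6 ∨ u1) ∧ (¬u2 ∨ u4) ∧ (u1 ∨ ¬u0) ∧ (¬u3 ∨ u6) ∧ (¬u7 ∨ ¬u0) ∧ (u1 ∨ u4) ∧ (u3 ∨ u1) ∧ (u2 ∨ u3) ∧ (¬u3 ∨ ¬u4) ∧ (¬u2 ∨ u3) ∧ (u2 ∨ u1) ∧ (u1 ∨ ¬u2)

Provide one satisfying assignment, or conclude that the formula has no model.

Branch on u3: set u3 = True.
Unit clause (¬u5) forces u5 = False.
Unit clause (u6) forces u6 = True.
Unit clause (u1) forces u1 = True.
Unit clause (¬u4) forces u4 = False.
Unit clause (¬u2) forces u2 = False.
Branch on u7: set u7 = True.
Unit clause (¬u0) forces u0 = False.
This assignment satisfies each clause.

u0=False; u1=True; u2=False; u3=True; u4=False; u5=False; u6=True; u7=True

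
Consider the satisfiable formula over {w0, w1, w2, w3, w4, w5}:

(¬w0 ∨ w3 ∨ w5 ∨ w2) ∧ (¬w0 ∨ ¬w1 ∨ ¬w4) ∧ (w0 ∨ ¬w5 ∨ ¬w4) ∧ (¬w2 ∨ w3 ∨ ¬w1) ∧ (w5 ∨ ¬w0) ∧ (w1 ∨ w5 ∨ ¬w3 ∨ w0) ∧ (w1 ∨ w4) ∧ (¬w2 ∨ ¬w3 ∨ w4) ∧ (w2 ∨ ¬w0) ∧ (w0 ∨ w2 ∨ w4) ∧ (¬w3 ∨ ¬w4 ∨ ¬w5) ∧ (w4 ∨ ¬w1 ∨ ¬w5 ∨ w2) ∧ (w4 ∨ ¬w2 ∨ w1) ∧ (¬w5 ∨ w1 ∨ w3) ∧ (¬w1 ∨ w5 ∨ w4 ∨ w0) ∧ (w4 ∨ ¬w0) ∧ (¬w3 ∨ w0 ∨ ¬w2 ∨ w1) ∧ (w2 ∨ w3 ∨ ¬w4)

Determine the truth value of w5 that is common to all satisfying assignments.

False

Suppose w5 = True.
Try w0 = True.
Unit clause (w2) forces w2 = True.
Unit clause (w4) forces w4 = True.
Unit clause (¬w1) forces w1 = False.
Unit clause (¬w3) forces w3 = False.
Now (w3) is unsatisfied and unit — conflict.
Backtrack on w0: now try w0 = False.
Unit clause (¬w4) forces w4 = False.
Unit clause (w1) forces w1 = True.
Unit clause (w2) forces w2 = True.
Unit clause (w3) forces w3 = True.
Now (¬w3) is unsatisfied and unit — conflict.
Neither w0 = True nor w0 = False works.
So every satisfying assignment has w5 = False.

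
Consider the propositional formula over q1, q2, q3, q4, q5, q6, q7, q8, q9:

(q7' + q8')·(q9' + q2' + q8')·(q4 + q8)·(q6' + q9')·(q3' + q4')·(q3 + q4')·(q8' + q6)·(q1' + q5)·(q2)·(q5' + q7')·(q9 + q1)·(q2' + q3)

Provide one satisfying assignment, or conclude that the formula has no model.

q1=1; q2=1; q3=1; q4=0; q5=1; q6=1; q7=0; q8=1; q9=0

Unit clause (q2) forces q2 = 1.
Unit clause (q3) forces q3 = 1.
Unit clause (q4') forces q4 = 0.
Unit clause (q8) forces q8 = 1.
Unit clause (q7') forces q7 = 0.
Unit clause (q9') forces q9 = 0.
Unit clause (q6) forces q6 = 1.
Unit clause (q1) forces q1 = 1.
Unit clause (q5) forces q5 = 1.
This assignment satisfies each clause.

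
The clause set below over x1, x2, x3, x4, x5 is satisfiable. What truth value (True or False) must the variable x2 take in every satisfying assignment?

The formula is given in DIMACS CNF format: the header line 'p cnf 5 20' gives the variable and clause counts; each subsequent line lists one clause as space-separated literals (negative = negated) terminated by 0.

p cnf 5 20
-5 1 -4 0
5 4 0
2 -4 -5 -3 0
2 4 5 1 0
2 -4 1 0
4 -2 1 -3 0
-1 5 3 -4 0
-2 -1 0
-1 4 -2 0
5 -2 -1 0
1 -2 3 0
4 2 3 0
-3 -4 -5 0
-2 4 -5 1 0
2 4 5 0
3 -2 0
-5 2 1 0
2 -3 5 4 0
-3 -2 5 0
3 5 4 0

Suppose x2 = True.
(¬x1) alone gives x1 = False.
(x3) alone gives x3 = True.
(x4) alone gives x4 = True.
(¬x5) alone gives x5 = False.
Now (x5) is unsatisfied and unit — conflict.
So every satisfying assignment has x2 = False.

False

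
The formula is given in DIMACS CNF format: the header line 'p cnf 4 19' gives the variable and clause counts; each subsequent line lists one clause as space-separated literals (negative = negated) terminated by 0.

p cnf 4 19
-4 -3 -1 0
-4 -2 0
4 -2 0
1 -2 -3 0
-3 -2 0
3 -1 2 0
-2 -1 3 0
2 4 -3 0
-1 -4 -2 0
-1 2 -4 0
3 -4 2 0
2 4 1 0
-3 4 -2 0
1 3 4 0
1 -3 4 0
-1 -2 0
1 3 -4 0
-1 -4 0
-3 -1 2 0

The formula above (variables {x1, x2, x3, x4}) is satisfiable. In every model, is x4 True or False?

True

Suppose x4 = False.
Unit clause (¬x2) forces x2 = False.
Unit clause (¬x3) forces x3 = False.
Unit clause (¬x1) forces x1 = False.
But (x1) is also a unit clause — contradiction.
So every satisfying assignment has x4 = True.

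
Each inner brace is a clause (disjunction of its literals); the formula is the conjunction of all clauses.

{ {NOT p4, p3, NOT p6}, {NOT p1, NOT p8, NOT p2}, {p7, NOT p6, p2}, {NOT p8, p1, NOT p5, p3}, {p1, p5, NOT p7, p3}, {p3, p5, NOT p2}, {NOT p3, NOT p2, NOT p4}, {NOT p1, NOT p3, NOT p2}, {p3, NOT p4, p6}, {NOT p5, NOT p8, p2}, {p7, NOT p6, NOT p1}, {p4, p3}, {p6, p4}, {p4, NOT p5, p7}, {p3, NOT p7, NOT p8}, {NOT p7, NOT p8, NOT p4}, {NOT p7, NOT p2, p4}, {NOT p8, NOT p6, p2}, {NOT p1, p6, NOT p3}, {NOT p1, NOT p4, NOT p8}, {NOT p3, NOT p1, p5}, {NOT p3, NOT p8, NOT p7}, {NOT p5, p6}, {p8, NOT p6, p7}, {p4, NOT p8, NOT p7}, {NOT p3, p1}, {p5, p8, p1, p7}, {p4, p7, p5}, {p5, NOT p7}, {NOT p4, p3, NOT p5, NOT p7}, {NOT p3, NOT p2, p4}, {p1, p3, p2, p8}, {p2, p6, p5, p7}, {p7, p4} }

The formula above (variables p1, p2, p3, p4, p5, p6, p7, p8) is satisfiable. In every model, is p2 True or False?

Suppose p2 = true.
Branch on p1: set p1 = false.
The clause (NOT p3) is unit, so p3 = false.
The clause (p5) is unit, so p5 = true.
The clause (NOT p8) is unit, so p8 = false.
The clause (p4) is unit, so p4 = true.
The clause (NOT p6) is unit, so p6 = false.
But (p6) is also a unit clause — contradiction.
Backtrack on p1: now try p1 = true.
The clause (NOT p8) is unit, so p8 = false.
The clause (NOT p3) is unit, so p3 = false.
The clause (p5) is unit, so p5 = true.
The clause (p4) is unit, so p4 = true.
The clause (NOT p6) is unit, so p6 = false.
But (p6) is also a unit clause — contradiction.
Either choice for p1 ends in contradiction.
So every satisfying assignment has p2 = False.

False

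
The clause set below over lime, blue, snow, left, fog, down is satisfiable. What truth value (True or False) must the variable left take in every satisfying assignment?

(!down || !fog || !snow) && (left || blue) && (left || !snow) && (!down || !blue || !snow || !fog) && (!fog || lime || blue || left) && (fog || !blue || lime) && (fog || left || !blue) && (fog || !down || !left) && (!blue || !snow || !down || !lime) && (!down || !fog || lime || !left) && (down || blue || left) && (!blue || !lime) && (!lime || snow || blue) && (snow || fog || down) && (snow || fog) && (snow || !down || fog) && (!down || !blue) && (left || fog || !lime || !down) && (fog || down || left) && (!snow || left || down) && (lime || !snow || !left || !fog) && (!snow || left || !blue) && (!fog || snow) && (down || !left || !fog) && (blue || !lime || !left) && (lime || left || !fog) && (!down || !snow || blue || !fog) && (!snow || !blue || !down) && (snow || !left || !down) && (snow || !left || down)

Suppose left = false.
(blue) alone gives blue = true.
(!snow) alone gives snow = false.
(fog) alone gives fog = true.
But (!fog) is also a unit clause — contradiction.
So every satisfying assignment has left = True.

True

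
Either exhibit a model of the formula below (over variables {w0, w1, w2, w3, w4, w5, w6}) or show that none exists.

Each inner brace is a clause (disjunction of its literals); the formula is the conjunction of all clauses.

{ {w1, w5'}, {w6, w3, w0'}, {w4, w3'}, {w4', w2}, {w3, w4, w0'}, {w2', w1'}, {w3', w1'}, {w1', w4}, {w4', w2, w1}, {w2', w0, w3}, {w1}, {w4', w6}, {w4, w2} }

Unit clause (w1) forces w1 = 1.
Unit clause (w2') forces w2 = 0.
Unit clause (w4') forces w4 = 0.
Now (w4) is unsatisfied and unit — conflict.

UNSATISFIABLE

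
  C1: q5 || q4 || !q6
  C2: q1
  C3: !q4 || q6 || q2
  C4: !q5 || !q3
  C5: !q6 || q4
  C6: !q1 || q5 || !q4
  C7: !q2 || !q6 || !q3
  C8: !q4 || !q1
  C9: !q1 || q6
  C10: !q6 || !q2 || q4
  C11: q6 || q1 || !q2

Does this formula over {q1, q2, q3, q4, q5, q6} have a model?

Unsatisfiable

From the singleton clause (q1), q1 = true.
From the singleton clause (!q4), q4 = false.
From the singleton clause (!q6), q6 = false.
But (q6) is also a unit clause — contradiction.
No assignment satisfies every clause.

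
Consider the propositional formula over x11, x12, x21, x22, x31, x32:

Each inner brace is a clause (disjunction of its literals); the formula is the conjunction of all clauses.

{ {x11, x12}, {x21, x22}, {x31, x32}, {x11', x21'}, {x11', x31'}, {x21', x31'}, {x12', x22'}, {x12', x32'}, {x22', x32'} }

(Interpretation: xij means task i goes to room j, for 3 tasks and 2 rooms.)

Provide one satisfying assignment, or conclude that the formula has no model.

Case x11 = 1:
The clause (x21') is unit, so x21 = 0.
The clause (x22) is unit, so x22 = 1.
The clause (x31') is unit, so x31 = 0.
The clause (x32) is unit, so x32 = 1.
That conflicts with the unit clause (x32').
So x11 must be the other value — set x11 = 0.
The clause (x12) is unit, so x12 = 1.
The clause (x22') is unit, so x22 = 0.
The clause (x21) is unit, so x21 = 1.
The clause (x31') is unit, so x31 = 0.
The clause (x32) is unit, so x32 = 1.
That conflicts with the unit clause (x32').
Both values of x11 lead to a conflict.

UNSATISFIABLE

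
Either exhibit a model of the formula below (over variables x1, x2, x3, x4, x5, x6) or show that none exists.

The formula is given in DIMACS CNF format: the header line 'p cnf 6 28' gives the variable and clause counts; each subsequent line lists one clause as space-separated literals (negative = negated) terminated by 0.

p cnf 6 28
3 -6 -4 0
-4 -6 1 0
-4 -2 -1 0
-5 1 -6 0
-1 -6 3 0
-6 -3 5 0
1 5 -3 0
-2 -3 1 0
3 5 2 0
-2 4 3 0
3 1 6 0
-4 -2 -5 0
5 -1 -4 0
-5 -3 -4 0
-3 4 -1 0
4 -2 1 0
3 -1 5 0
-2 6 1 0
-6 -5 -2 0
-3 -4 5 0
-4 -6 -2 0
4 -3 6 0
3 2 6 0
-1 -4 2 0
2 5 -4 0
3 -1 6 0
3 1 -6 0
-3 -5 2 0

Branch on x3: set x3 = True.
Branch on x6: set x6 = False.
The clause (x4) is unit, so x4 = True.
The clause (¬x5) is unit, so x5 = False.
But (x5) is also a unit clause — contradiction.
So x6 must be the other value — set x6 = True.
The clause (x5) is unit, so x5 = True.
The clause (x1) is unit, so x1 = True.
The clause (¬x4) is unit, so x4 = False.
But (x4) is also a unit clause — contradiction.
Both values of x6 lead to a conflict.
So x3 must be the other value — set x3 = False.
Branch on x6: set x6 = False.
The clause (x1) is unit, so x1 = True.
But (¬x1) is also a unit clause — contradiction.
So x6 must be the other value — set x6 = True.
The clause (¬x4) is unit, so x4 = False.
The clause (¬x1) is unit, so x1 = False.
But (x1) is also a unit clause — contradiction.
Both values of x6 lead to a conflict.
Both values of x3 lead to a conflict.

UNSATISFIABLE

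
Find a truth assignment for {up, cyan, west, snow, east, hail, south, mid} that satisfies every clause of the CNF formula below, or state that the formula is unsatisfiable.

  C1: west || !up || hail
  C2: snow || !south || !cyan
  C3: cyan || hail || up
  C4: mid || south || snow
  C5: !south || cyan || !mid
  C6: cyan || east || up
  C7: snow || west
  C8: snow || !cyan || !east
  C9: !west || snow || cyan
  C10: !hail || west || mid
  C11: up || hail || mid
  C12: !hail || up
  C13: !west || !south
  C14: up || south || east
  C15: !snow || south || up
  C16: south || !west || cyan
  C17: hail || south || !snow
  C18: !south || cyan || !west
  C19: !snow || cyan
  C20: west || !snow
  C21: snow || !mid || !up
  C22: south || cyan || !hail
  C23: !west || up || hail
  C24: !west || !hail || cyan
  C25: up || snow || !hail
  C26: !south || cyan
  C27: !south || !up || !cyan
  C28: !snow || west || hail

Case snow = true:
From the singleton clause (cyan), cyan = true.
From the singleton clause (west), west = true.
From the singleton clause (!south), south = false.
From the singleton clause (up), up = true.
From the singleton clause (hail), hail = true.
All clauses hold; east, mid can take either value.

up ↦ true; cyan ↦ true; west ↦ true; snow ↦ true; east ↦ true; hail ↦ true; south ↦ false; mid ↦ true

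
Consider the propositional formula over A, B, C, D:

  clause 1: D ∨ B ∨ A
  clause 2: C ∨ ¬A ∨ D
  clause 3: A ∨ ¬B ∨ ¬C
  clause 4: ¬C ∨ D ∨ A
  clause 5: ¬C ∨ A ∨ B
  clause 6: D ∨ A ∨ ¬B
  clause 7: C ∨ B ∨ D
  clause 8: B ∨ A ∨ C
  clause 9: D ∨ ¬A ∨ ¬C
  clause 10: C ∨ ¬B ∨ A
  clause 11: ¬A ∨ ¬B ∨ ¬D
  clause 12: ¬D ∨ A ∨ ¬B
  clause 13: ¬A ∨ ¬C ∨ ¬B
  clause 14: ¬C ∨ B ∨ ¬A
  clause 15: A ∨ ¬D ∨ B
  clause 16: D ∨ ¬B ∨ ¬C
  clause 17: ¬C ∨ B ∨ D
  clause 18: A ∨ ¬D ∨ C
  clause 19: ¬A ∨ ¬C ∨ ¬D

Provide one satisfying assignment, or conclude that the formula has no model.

Branch on D: set D = True.
Branch on A: set A = True.
(¬B) alone gives B = False.
(¬C) alone gives C = False.
This assignment satisfies each clause.

A ↦ True; B ↦ False; C ↦ False; D ↦ True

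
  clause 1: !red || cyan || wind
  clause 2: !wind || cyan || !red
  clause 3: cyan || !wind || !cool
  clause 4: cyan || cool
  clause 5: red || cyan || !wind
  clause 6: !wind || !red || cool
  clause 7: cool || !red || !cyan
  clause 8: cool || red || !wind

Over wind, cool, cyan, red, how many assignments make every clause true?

There are 2^4 = 16 truth assignments over (wind, cool, cyan, red).
Check each against the 8 clauses (columns in the order wind, cool, cyan, red):
  F F F F  ✗ fails (cyan || cool)
  F F F T  ✗ fails (!red || cyan || wind)
  F F T F  ✓ satisfies all
  F F T T  ✗ fails (cool || !red || !cyan)
  F T F F  ✓ satisfies all
  F T F T  ✗ fails (!red || cyan || wind)
  F T T F  ✓ satisfies all
  F T T T  ✓ satisfies all
  T F F F  ✗ fails (cyan || cool)
  T F F T  ✗ fails (!wind || cyan || !red)
  T F T F  ✗ fails (cool || red || !wind)
  T F T T  ✗ fails (!wind || !red || cool)
  T T F F  ✗ fails (cyan || !wind || !cool)
  T T F T  ✗ fails (!wind || cyan || !red)
  T T T F  ✓ satisfies all
  T T T T  ✓ satisfies all
6 of the 16 rows are models.

6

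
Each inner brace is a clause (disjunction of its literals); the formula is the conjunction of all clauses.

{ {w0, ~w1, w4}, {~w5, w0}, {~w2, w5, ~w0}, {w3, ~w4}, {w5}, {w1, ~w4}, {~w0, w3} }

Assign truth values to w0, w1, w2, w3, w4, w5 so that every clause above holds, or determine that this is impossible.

w0=1; w1=1; w2=0; w3=1; w4=0; w5=1

Unit clause (w5) forces w5 = 1.
Unit clause (w0) forces w0 = 1.
Unit clause (w3) forces w3 = 1.
Try w1 = 1.
No clause remains; w2, w4 are free.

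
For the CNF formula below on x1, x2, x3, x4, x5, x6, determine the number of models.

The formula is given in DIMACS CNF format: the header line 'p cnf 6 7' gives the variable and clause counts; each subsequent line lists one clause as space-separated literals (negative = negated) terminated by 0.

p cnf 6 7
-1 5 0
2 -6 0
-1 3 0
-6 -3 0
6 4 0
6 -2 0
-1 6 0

There are 2^6 = 64 truth assignments over (x1, x2, x3, x4, x5, x6).
Split on x5. With x5 = True, the clauses containing x5 are satisfied and ¬x5 drops from the rest; 4 of the 2^5 = 32 assignments to the other variables satisfy what remains.
With x5 = False, by the same count on the reduced clause set, 4 assignments work.
Total: 4 + 4 = 8.

8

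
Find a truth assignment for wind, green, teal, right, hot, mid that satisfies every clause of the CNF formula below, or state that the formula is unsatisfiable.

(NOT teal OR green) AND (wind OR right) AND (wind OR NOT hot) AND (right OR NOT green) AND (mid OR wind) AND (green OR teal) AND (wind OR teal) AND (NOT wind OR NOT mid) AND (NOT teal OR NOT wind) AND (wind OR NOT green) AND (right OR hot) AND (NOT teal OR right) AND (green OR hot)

Branch on teal: set teal = false.
(green) alone gives green = true.
(right) alone gives right = true.
(wind) alone gives wind = true.
(NOT mid) alone gives mid = false.
No clause remains; hot is free.

wind: true; green: true; teal: false; right: true; hot: false; mid: false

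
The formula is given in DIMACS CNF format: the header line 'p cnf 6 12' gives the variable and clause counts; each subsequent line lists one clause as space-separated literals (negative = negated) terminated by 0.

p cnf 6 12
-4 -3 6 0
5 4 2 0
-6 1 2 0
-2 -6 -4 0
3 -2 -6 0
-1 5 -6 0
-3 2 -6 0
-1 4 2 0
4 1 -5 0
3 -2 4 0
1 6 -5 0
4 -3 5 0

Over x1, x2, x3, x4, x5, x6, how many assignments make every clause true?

There are 2^6 = 64 truth assignments over (x1, x2, x3, x4, x5, x6).
Split on x1. With x1 = True, the clauses containing x1 are satisfied and ¬x1 drops from the rest; 7 of the 2^5 = 32 assignments to the other variables satisfy what remains.
With x1 = False, by the same count on the reduced clause set, 2 assignments work.
Total: 7 + 2 = 9.

9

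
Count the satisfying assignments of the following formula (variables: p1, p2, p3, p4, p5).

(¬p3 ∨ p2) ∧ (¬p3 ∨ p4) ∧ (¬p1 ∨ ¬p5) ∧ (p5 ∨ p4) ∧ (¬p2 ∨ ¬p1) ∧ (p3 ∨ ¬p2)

There are 2^5 = 32 truth assignments over (p1, p2, p3, p4, p5).
Split on p3. With p3 = True, the clauses containing p3 are satisfied and ¬p3 drops from the rest; 2 of the 2^4 = 16 assignments to the other variables satisfy what remains.
With p3 = False, by the same count on the reduced clause set, 4 assignments work.
Total: 2 + 4 = 6.

6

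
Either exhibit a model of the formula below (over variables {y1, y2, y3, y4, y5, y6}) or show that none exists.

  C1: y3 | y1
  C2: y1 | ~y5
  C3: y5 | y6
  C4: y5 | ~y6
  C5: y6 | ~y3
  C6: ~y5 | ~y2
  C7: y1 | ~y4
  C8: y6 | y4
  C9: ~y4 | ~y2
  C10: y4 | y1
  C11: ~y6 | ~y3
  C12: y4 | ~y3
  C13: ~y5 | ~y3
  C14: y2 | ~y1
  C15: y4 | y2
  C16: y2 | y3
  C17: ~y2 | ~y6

Branch on y3: set y3 = 1.
Unit clause (y6) forces y6 = 1.
That conflicts with the unit clause (~y6).
That branch fails; take y3 = 0 instead.
Unit clause (y1) forces y1 = 1.
Unit clause (y2) forces y2 = 1.
Unit clause (~y5) forces y5 = 0.
Unit clause (y6) forces y6 = 1.
That conflicts with the unit clause (~y6).
Both values of y3 lead to a conflict.

UNSATISFIABLE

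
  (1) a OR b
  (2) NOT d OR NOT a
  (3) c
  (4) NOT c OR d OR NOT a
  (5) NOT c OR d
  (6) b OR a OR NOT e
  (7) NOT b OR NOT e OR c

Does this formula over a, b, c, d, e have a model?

Satisfiable

Unit clause (c) forces c = true.
Unit clause (d) forces d = true.
Unit clause (NOT a) forces a = false.
Unit clause (b) forces b = true.
No clause remains; e is free.
A satisfying assignment: a: false; b: true; c: true; d: true; e: true.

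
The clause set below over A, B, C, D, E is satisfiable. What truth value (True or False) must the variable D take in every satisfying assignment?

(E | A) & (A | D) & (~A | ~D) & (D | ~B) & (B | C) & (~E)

Suppose D = 1.
From the singleton clause (~A), A = 0.
From the singleton clause (E), E = 1.
That conflicts with the unit clause (~E).
So every satisfying assignment has D = False.

False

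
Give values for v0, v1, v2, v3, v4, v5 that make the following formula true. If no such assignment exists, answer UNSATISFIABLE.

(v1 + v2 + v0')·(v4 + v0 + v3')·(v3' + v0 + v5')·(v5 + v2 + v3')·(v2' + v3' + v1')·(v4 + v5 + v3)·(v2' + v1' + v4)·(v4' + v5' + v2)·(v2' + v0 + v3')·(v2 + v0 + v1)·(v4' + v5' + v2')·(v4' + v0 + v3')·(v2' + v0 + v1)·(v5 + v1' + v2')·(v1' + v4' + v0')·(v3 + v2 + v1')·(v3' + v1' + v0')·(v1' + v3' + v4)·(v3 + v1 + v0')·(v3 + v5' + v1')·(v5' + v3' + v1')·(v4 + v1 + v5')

v0 ↦ 1,  v1 ↦ 0,  v2 ↦ 1,  v3 ↦ 1,  v4 ↦ 0,  v5 ↦ 0

Try v1 = 0.
Try v2 = 1.
From the singleton clause (v0), v0 = 1.
From the singleton clause (v3), v3 = 1.
Try v4 = 0.
From the singleton clause (v5'), v5 = 0.
All clauses are satisfied.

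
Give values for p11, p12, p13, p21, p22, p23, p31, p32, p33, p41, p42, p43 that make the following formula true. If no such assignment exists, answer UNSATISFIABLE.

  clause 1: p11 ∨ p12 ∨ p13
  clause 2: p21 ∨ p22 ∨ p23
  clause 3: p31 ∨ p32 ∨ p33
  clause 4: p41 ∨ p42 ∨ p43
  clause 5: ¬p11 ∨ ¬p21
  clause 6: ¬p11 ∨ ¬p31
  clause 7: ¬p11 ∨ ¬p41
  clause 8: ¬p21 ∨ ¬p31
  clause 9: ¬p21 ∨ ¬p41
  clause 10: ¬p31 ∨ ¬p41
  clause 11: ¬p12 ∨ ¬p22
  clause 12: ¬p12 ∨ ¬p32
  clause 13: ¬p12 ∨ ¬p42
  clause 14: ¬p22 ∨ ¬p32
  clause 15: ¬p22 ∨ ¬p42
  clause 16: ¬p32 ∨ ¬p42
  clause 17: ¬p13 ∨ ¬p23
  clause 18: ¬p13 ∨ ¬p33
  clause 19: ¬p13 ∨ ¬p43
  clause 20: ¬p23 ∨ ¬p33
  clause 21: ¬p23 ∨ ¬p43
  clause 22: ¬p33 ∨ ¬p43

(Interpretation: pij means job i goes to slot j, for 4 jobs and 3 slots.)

Case p11 = False:
Case p12 = True:
Unit clause (¬p22) forces p22 = False.
Unit clause (¬p32) forces p32 = False.
Unit clause (¬p42) forces p42 = False.
Case p21 = True:
Unit clause (¬p31) forces p31 = False.
Unit clause (p33) forces p33 = True.
Unit clause (¬p41) forces p41 = False.
Unit clause (p43) forces p43 = True.
But (¬p43) is also a unit clause — contradiction.
Undo p21 and try p21 = False.
Unit clause (p23) forces p23 = True.
Unit clause (¬p13) forces p13 = False.
Unit clause (¬p33) forces p33 = False.
Unit clause (p31) forces p31 = True.
Unit clause (¬p41) forces p41 = False.
Unit clause (p43) forces p43 = True.
But (¬p43) is also a unit clause — contradiction.
Neither p21 = True nor p21 = False works.
Undo p12 and try p12 = False.
Unit clause (p13) forces p13 = True.
Unit clause (¬p23) forces p23 = False.
Unit clause (¬p33) forces p33 = False.
Unit clause (¬p43) forces p43 = False.
Case p21 = True:
Unit clause (¬p31) forces p31 = False.
Unit clause (p32) forces p32 = True.
Unit clause (¬p41) forces p41 = False.
Unit clause (p42) forces p42 = True.
But (¬p42) is also a unit clause — contradiction.
Undo p21 and try p21 = False.
Unit clause (p22) forces p22 = True.
Unit clause (¬p32) forces p32 = False.
Unit clause (p31) forces p31 = True.
Unit clause (¬p41) forces p41 = False.
Unit clause (p42) forces p42 = True.
But (¬p42) is also a unit clause — contradiction.
Neither p21 = True nor p21 = False works.
Neither p12 = True nor p12 = False works.
Undo p11 and try p11 = True.
Unit clause (¬p21) forces p21 = False.
Unit clause (¬p31) forces p31 = False.
Unit clause (¬p41) forces p41 = False.
Case p22 = True:
Unit clause (¬p12) forces p12 = False.
Unit clause (¬p32) forces p32 = False.
Unit clause (p33) forces p33 = True.
Unit clause (¬p42) forces p42 = False.
Unit clause (p43) forces p43 = True.
But (¬p43) is also a unit clause — contradiction.
Undo p22 and try p22 = False.
Unit clause (p23) forces p23 = True.
Unit clause (¬p13) forces p13 = False.
Unit clause (¬p33) forces p33 = False.
Unit clause (p32) forces p32 = True.
Unit clause (¬p12) forces p12 = False.
Unit clause (¬p42) forces p42 = False.
Unit clause (p43) forces p43 = True.
But (¬p43) is also a unit clause — contradiction.
Neither p22 = True nor p22 = False works.
Neither p11 = True nor p11 = False works.

UNSATISFIABLE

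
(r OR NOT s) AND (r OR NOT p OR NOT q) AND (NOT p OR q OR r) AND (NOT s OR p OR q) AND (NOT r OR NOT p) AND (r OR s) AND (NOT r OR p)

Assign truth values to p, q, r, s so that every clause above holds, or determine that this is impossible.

Try r = true.
From the singleton clause (NOT p), p = false.
Now (p) is unsatisfied and unit — conflict.
That branch fails; take r = false instead.
From the singleton clause (NOT s), s = false.
Now (s) is unsatisfied and unit — conflict.
Both values of r lead to a conflict.

UNSATISFIABLE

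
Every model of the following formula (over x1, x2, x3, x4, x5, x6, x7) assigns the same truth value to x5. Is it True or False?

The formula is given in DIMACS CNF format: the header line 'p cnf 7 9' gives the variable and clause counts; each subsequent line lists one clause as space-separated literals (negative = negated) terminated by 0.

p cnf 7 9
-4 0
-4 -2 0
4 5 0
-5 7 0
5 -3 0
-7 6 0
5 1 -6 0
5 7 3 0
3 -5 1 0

True

Suppose x5 = False.
(¬x4) alone gives x4 = False.
But (x4) is also a unit clause — contradiction.
So every satisfying assignment has x5 = True.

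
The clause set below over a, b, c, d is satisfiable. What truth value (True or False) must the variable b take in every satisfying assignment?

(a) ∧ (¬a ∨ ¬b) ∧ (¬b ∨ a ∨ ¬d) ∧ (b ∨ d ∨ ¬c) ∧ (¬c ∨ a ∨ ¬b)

Suppose b = True.
The clause (a) is unit, so a = True.
Now (¬a) is unsatisfied and unit — conflict.
So every satisfying assignment has b = False.

False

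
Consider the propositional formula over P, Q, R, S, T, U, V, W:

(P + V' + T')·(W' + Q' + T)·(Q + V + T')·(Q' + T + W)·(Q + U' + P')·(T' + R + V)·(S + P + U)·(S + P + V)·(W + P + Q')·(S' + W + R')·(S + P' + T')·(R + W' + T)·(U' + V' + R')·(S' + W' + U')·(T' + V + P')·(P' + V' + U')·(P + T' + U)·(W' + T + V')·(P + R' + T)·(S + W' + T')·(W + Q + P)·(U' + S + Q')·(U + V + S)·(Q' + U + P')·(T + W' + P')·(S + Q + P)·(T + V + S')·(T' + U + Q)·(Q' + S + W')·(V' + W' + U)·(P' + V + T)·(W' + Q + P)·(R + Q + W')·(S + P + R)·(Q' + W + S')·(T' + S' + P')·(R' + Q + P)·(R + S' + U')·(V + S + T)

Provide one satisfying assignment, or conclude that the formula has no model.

P: 1, Q: 0, R: 0, S: 0, T: 0, U: 0, V: 1, W: 0

Branch on P: set P = 1.
Branch on Q: set Q = 0.
(U') alone gives U = 0.
(T') alone gives T = 0.
(W') alone gives W = 0.
(V) alone gives V = 1.
Branch on S: set S = 0.
Every clause is now satisfied; R is unconstrained.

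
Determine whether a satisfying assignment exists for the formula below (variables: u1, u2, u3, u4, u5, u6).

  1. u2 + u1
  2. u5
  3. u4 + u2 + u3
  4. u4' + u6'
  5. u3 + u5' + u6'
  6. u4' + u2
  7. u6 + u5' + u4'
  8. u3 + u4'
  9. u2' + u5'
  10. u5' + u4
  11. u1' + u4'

No

From the singleton clause (u5), u5 = 1.
From the singleton clause (u2'), u2 = 0.
From the singleton clause (u1), u1 = 1.
From the singleton clause (u4'), u4 = 0.
Now (u4) is unsatisfied and unit — conflict.
No assignment satisfies every clause.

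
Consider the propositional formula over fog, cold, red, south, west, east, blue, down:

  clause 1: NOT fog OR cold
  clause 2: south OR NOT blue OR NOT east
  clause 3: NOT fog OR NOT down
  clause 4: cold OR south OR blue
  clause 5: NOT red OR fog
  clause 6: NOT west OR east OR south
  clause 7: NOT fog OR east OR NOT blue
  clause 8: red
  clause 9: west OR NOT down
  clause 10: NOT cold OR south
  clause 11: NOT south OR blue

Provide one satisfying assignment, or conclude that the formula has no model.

The clause (red) is unit, so red = true.
The clause (fog) is unit, so fog = true.
The clause (cold) is unit, so cold = true.
The clause (NOT down) is unit, so down = false.
The clause (south) is unit, so south = true.
The clause (blue) is unit, so blue = true.
The clause (east) is unit, so east = true.
Every clause is now satisfied; west is unconstrained.

fog: true,  cold: true,  red: true,  south: true,  west: false,  east: true,  blue: true,  down: false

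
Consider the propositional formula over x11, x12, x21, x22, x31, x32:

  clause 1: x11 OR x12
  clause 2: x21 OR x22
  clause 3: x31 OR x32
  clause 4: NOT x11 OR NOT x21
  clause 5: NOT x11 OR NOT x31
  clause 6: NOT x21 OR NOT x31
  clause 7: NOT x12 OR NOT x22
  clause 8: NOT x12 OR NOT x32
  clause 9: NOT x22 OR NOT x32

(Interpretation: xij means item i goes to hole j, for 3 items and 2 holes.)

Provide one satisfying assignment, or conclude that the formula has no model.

Case x11 = true:
From the singleton clause (NOT x21), x21 = false.
From the singleton clause (x22), x22 = true.
From the singleton clause (NOT x31), x31 = false.
From the singleton clause (x32), x32 = true.
That conflicts with the unit clause (NOT x32).
Backtrack on x11: now try x11 = false.
From the singleton clause (x12), x12 = true.
From the singleton clause (NOT x22), x22 = false.
From the singleton clause (x21), x21 = true.
From the singleton clause (NOT x31), x31 = false.
From the singleton clause (x32), x32 = true.
That conflicts with the unit clause (NOT x32).
Both values of x11 lead to a conflict.

UNSATISFIABLE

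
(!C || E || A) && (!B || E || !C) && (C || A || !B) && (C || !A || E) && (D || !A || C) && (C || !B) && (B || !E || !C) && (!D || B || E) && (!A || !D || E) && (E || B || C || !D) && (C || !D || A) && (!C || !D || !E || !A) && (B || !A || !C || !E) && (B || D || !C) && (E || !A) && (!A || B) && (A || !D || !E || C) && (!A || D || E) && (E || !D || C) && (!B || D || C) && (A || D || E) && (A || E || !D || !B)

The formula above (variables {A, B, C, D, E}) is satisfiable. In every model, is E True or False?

Suppose E = false.
The clause (!A) is unit, so A = false.
The clause (!C) is unit, so C = false.
The clause (!B) is unit, so B = false.
The clause (!D) is unit, so D = false.
That conflicts with the unit clause (D).
So every satisfying assignment has E = True.

True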